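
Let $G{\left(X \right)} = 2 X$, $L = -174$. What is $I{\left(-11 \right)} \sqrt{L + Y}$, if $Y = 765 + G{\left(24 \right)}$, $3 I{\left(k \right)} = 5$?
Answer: $5 \sqrt{71} \approx 42.131$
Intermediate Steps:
$I{\left(k \right)} = \frac{5}{3}$ ($I{\left(k \right)} = \frac{1}{3} \cdot 5 = \frac{5}{3}$)
$Y = 813$ ($Y = 765 + 2 \cdot 24 = 765 + 48 = 813$)
$I{\left(-11 \right)} \sqrt{L + Y} = \frac{5 \sqrt{-174 + 813}}{3} = \frac{5 \sqrt{639}}{3} = \frac{5 \cdot 3 \sqrt{71}}{3} = 5 \sqrt{71}$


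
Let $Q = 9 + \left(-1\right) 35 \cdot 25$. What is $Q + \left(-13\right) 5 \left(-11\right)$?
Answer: $-151$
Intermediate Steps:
$Q = -866$ ($Q = 9 - 875 = -866$)
$Q + \left(-13\right) 5 \left(-11\right) = -866 + \left(-13\right) 5 \left(-11\right) = -866 - -715 = -866 + 715 = -151$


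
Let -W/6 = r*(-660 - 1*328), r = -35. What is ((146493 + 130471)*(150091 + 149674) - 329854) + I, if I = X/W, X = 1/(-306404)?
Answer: 5278046247454820723521/63572701920 ≈ 8.3024e+10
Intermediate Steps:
X = -1/306404 ≈ -3.2637e-6
W = -207480 (W = -(-210)*(-660 - 1*328) = -(-210)*(-660 - 328) = -(-210)*(-988) = -6*34580 = -207480)
I = 1/63572701920 (I = -1/306404/(-207480) = -1/306404*(-1/207480) = 1/63572701920 ≈ 1.5730e-11)
((146493 + 130471)*(150091 + 149674) - 329854) + I = ((146493 + 130471)*(150091 + 149674) - 329854) + 1/63572701920 = (276964*299765 - 329854) + 1/63572701920 = (83024113460 - 329854) + 1/63572701920 = 83023783606 + 1/63572701920 = 5278046247454820723521/63572701920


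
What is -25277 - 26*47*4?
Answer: -30165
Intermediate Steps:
-25277 - 26*47*4 = -25277 - 1222*4 = -25277 - 4888 = -30165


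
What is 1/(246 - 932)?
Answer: -1/686 ≈ -0.0014577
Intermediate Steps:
1/(246 - 932) = 1/(-686) = -1/686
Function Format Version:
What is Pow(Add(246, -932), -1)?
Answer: Rational(-1, 686) ≈ -0.0014577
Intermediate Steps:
Pow(Add(246, -932), -1) = Pow(-686, -1) = Rational(-1, 686)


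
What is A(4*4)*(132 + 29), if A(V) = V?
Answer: 2576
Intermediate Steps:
A(4*4)*(132 + 29) = (4*4)*(132 + 29) = 16*161 = 2576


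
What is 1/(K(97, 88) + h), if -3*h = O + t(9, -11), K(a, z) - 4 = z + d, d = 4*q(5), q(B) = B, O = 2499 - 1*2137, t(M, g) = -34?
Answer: 3/8 ≈ 0.37500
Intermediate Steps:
O = 362 (O = 2499 - 2137 = 362)
d = 20 (d = 4*5 = 20)
K(a, z) = 24 + z (K(a, z) = 4 + (z + 20) = 4 + (20 + z) = 24 + z)
h = -328/3 (h = -(362 - 34)/3 = -1/3*328 = -328/3 ≈ -109.33)
1/(K(97, 88) + h) = 1/((24 + 88) - 328/3) = 1/(112 - 328/3) = 1/(8/3) = 3/8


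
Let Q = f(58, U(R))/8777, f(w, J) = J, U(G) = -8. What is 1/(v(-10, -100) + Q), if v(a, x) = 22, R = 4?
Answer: 8777/193086 ≈ 0.045456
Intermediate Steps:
Q = -8/8777 ≈ -0.00091147
1/(v(-10, -100) + Q) = 1/(22 - 8/8777) = 1/(193086/8777) = 8777/193086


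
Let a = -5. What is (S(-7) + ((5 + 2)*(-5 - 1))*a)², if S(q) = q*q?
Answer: 67081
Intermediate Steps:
S(q) = q²
(S(-7) + ((5 + 2)*(-5 - 1))*a)² = ((-7)² + ((5 + 2)*(-5 - 1))*(-5))² = (49 + (7*(-6))*(-5))² = (49 - 42*(-5))² = (49 + 210)² = 259² = 67081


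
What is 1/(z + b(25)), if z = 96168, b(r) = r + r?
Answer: 1/96218 ≈ 1.0393e-5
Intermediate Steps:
b(r) = 2*r
1/(z + b(25)) = 1/(96168 + 2*25) = 1/(96168 + 50) = 1/96218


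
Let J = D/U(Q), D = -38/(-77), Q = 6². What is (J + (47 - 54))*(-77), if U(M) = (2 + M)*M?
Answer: 19403/36 ≈ 538.97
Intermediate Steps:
Q = 36
U(M) = M*(2 + M)
D = 38/77 (D = -38*(-1/77) = 38/77 ≈ 0.49351)
J = 1/2772 (J = 38/(77*((36*(2 + 36)))) = 38/(77*((36*38))) = (38/77)/1368 = (38/77)*(1/1368) = 1/2772 ≈ 0.00036075)
(J + (47 - 54))*(-77) = (1/2772 + (47 - 54))*(-77) = (1/2772 - 7)*(-77) = -19403/2772*(-77) = 19403/36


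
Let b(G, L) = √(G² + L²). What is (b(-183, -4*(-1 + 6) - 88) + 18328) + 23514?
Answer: 41842 + 3*√5017 ≈ 42055.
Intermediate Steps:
(b(-183, -4*(-1 + 6) - 88) + 18328) + 23514 = (√((-183)² + (-4*(-1 + 6) - 88)²) + 18328) + 23514 = (√(33489 + (-4*5 - 88)²) + 18328) + 23514 = (√(33489 + (-20 - 88)²) + 18328) + 23514 = (√(33489 + (-108)²) + 18328) + 23514 = (√(33489 + 11664) + 18328) + 23514 = (√45153 + 18328) + 23514 = (3*√5017 + 18328) + 23514 = (18328 + 3*√5017) + 23514 = 41842 + 3*√5017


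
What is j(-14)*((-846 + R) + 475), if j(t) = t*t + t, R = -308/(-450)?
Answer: -15164422/225 ≈ -67397.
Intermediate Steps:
R = 154/225 (R = -308*(-1/450) = 154/225 ≈ 0.68444)
j(t) = t + t² (j(t) = t² + t = t + t²)
j(-14)*((-846 + R) + 475) = (-14*(1 - 14))*((-846 + 154/225) + 475) = (-14*(-13))*(-190196/225 + 475) = 182*(-83321/225) = -15164422/225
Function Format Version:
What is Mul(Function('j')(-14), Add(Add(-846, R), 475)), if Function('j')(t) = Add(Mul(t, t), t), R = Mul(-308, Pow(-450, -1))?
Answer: Rational(-15164422, 225) ≈ -67397.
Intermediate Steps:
R = Rational(154, 225) (R = Mul(-308, Rational(-1, 450)) = Rational(154, 225) ≈ 0.68444)
Function('j')(t) = Add(t, Pow(t, 2)) (Function('j')(t) = Add(Pow(t, 2), t) = Add(t, Pow(t, 2)))
Mul(Function('j')(-14), Add(Add(-846, R), 475)) = Mul(Mul(-14, Add(1, -14)), Add(Add(-846, Rational(154, 225)), 475)) = Mul(Mul(-14, -13), Add(Rational(-190196, 225), 475)) = Mul(182, Rational(-83321, 225)) = Rational(-15164422, 225)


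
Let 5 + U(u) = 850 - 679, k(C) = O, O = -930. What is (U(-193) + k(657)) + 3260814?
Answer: 3260050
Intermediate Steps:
k(C) = -930
U(u) = 166 (U(u) = -5 + (850 - 679) = -5 + 171 = 166)
(U(-193) + k(657)) + 3260814 = (166 - 930) + 3260814 = -764 + 3260814 = 3260050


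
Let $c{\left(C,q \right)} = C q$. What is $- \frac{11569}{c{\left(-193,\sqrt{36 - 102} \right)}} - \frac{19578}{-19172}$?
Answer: $\frac{9789}{9586} - \frac{11569 i \sqrt{66}}{12738} \approx 1.0212 - 7.3785 i$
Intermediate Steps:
$- \frac{11569}{c{\left(-193,\sqrt{36 - 102} \right)}} - \frac{19578}{-19172} = - \frac{11569}{\left(-193\right) \sqrt{36 - 102}} - \frac{19578}{-19172} = - \frac{11569}{\left(-193\right) \sqrt{-66}} - - \frac{9789}{9586} = - \frac{11569}{\left(-193\right) i \sqrt{66}} + \frac{9789}{9586} = - 11569 \frac{i \sqrt{66}}{12738} + \frac{9789}{9586} = - \frac{11569 i \sqrt{66}}{12738} + \frac{9789}{9586} = \frac{9789}{9586} - \frac{11569 i \sqrt{66}}{12738}$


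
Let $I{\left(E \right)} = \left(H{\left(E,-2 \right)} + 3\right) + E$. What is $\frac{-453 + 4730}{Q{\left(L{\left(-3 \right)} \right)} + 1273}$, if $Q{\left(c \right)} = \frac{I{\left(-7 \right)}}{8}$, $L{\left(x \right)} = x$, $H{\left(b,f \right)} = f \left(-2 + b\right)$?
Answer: $\frac{17108}{5099} \approx 3.3552$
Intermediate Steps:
$I{\left(E \right)} = 7 - E$ ($I{\left(E \right)} = \left(- 2 \left(-2 + E\right) + 3\right) + E = \left(\left(4 - 2 E\right) + 3\right) + E = \left(7 - 2 E\right) + E = 7 - E$)
$Q{\left(c \right)} = \frac{7}{4}$ ($Q{\left(c \right)} = \frac{7 - -7}{8} = \left(7 + 7\right) \frac{1}{8} = 14 \cdot \frac{1}{8} = \frac{7}{4}$)
$\frac{-453 + 4730}{Q{\left(L{\left(-3 \right)} \right)} + 1273} = \frac{-453 + 4730}{\frac{7}{4} + 1273} = \frac{4277}{\frac{5099}{4}} = 4277 \cdot \frac{4}{5099} = \frac{17108}{5099}$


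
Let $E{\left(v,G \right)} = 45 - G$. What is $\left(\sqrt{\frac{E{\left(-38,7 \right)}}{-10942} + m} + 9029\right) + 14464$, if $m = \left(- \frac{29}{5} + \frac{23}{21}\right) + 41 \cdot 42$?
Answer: $23493 + \frac{\sqrt{566703787346655}}{574455} \approx 23534.0$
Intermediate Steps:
$m = \frac{180316}{105}$ ($m = \left(\left(-29\right) \frac{1}{5} + 23 \cdot \frac{1}{21}\right) + 1722 = \left(- \frac{29}{5} + \frac{23}{21}\right) + 1722 = - \frac{494}{105} + 1722 = \frac{180316}{105} \approx 1717.3$)
$\left(\sqrt{\frac{E{\left(-38,7 \right)}}{-10942} + m} + 9029\right) + 14464 = \left(\sqrt{\frac{45 - 7}{-10942} + \frac{180316}{105}} + 9029\right) + 14464 = \left(\sqrt{\left(45 - 7\right) \left(- \frac{1}{10942}\right) + \frac{180316}{105}} + 9029\right) + 14464 = \left(\sqrt{38 \left(- \frac{1}{10942}\right) + \frac{180316}{105}} + 9029\right) + 14464 = \left(\sqrt{- \frac{19}{5471} + \frac{180316}{105}} + 9029\right) + 14464 = \left(\sqrt{\frac{986506841}{574455}} + 9029\right) + 14464 = \left(\frac{\sqrt{566703787346655}}{574455} + 9029\right) + 14464 = \left(9029 + \frac{\sqrt{566703787346655}}{574455}\right) + 14464 = 23493 + \frac{\sqrt{566703787346655}}{574455}$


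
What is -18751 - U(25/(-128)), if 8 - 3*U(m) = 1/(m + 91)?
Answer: -217973825/11623 ≈ -18754.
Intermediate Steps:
U(m) = 8/3 - 1/(3*(91 + m)) (U(m) = 8/3 - 1/(3*(m + 91)) = 8/3 - 1/(3*(91 + m)))
-18751 - U(25/(-128)) = -18751 - (727 + 8*(25/(-128)))/(3*(91 + 25/(-128))) = -18751 - (727 + 8*(25*(-1/128)))/(3*(91 + 25*(-1/128))) = -18751 - (727 + 8*(-25/128))/(3*(91 - 25/128)) = -18751 - (727 - 25/16)/(3*11623/128) = -18751 - 128*11607/(3*11623*16) = -18751 - 1*30952/11623 = -18751 - 30952/11623 = -217973825/11623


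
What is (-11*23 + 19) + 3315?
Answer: 3081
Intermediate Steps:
(-11*23 + 19) + 3315 = (-253 + 19) + 3315 = -234 + 3315 = 3081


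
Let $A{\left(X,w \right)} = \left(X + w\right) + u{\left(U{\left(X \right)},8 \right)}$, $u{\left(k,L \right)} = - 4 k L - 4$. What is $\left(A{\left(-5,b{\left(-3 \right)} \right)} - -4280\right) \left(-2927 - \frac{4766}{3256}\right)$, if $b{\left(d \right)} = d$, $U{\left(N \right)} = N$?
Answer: $- \frac{5277665673}{407} \approx -1.2967 \cdot 10^{7}$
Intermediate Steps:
$u{\left(k,L \right)} = -4 - 4 L k$ ($u{\left(k,L \right)} = - 4 L k - 4 = -4 - 4 L k$)
$A{\left(X,w \right)} = -4 + w - 31 X$ ($A{\left(X,w \right)} = \left(X + w\right) - \left(4 + 32 X\right) = -4 + w - 31 X$)
$\left(A{\left(-5,b{\left(-3 \right)} \right)} - -4280\right) \left(-2927 - \frac{4766}{3256}\right) = \left(\left(-4 - 3 - -155\right) - -4280\right) \left(-2927 - \frac{4766}{3256}\right) = \left(\left(-4 - 3 + 155\right) + 4280\right) \left(-2927 - \frac{2383}{1628}\right) = \left(148 + 4280\right) \left(-2927 - \frac{2383}{1628}\right) = 4428 \left(- \frac{4767539}{1628}\right) = - \frac{5277665673}{407}$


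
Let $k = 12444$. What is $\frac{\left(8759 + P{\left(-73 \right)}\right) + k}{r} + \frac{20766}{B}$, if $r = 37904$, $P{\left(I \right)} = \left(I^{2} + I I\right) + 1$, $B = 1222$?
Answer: $\frac{206512457}{11579672} \approx 17.834$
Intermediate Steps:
$P{\left(I \right)} = 1 + 2 I^{2}$ ($P{\left(I \right)} = \left(I^{2} + I^{2}\right) + 1 = 2 I^{2} + 1 = 1 + 2 I^{2}$)
$\frac{\left(8759 + P{\left(-73 \right)}\right) + k}{r} + \frac{20766}{B} = \frac{\left(8759 + \left(1 + 2 \left(-73\right)^{2}\right)\right) + 12444}{37904} + \frac{20766}{1222} = \left(\left(8759 + \left(1 + 2 \cdot 5329\right)\right) + 12444\right) \frac{1}{37904} + 20766 \cdot \frac{1}{1222} = \left(\left(8759 + \left(1 + 10658\right)\right) + 12444\right) \frac{1}{37904} + \frac{10383}{611} = \left(\left(8759 + 10659\right) + 12444\right) \frac{1}{37904} + \frac{10383}{611} = \left(19418 + 12444\right) \frac{1}{37904} + \frac{10383}{611} = 31862 \cdot \frac{1}{37904} + \frac{10383}{611} = \frac{15931}{18952} + \frac{10383}{611} = \frac{206512457}{11579672}$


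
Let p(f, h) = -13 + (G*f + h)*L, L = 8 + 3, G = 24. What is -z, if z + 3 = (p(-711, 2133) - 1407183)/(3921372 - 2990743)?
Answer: 623332/132947 ≈ 4.6886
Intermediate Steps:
L = 11
p(f, h) = -13 + 11*h + 264*f (p(f, h) = -13 + (24*f + h)*11 = -13 + (h + 24*f)*11 = -13 + (11*h + 264*f) = -13 + 11*h + 264*f)
z = -623332/132947 (z = -3 + ((-13 + 11*2133 + 264*(-711)) - 1407183)/(3921372 - 2990743) = -3 + ((-13 + 23463 - 187704) - 1407183)/930629 = -3 + (-164254 - 1407183)*(1/930629) = -3 - 1571437*1/930629 = -3 - 224491/132947 = -623332/132947 ≈ -4.6886)
-z = -1*(-623332/132947) = 623332/132947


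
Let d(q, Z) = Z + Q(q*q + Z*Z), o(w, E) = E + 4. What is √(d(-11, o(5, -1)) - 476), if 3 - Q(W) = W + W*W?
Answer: 50*I*√7 ≈ 132.29*I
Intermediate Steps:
o(w, E) = 4 + E
Q(W) = 3 - W - W² (Q(W) = 3 - (W + W*W) = 3 - (W + W²) = 3 + (-W - W²) = 3 - W - W²)
d(q, Z) = 3 + Z - Z² - q² - (Z² + q²)² (d(q, Z) = Z + (3 - (q*q + Z*Z) - (q*q + Z*Z)²) = Z + (3 - (q² + Z²) - (q² + Z²)²) = Z + (3 - (Z² + q²) - (Z² + q²)²) = Z + (3 + (-Z² - q²) - (Z² + q²)²) = Z + (3 - Z² - q² - (Z² + q²)²) = 3 + Z - Z² - q² - (Z² + q²)²)
√(d(-11, o(5, -1)) - 476) = √((3 + (4 - 1) - (4 - 1)² - 1*(-11)² - ((4 - 1)² + (-11)²)²) - 476) = √((3 + 3 - 1*3² - 1*121 - (3² + 121)²) - 476) = √((3 + 3 - 1*9 - 121 - (9 + 121)²) - 476) = √((3 + 3 - 9 - 121 - 1*130²) - 476) = √((3 + 3 - 9 - 121 - 1*16900) - 476) = √((3 + 3 - 9 - 121 - 16900) - 476) = √(-17024 - 476) = √(-17500) = 50*I*√7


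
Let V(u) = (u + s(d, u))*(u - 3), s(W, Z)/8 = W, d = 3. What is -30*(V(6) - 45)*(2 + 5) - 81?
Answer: -9531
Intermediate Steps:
s(W, Z) = 8*W
V(u) = (-3 + u)*(24 + u) (V(u) = (u + 8*3)*(u - 3) = (u + 24)*(-3 + u) = (24 + u)*(-3 + u) = (-3 + u)*(24 + u))
-30*(V(6) - 45)*(2 + 5) - 81 = -30*((-72 + 6² + 21*6) - 45)*(2 + 5) - 81 = -30*((-72 + 36 + 126) - 45)*7 - 81 = -30*(90 - 45)*7 - 81 = -1350*7 - 81 = -30*315 - 81 = -9450 - 81 = -9531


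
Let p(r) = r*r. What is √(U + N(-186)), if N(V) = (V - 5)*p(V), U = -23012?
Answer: 152*I*√287 ≈ 2575.0*I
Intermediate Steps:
p(r) = r²
N(V) = V²*(-5 + V) (N(V) = (V - 5)*V² = (-5 + V)*V² = V²*(-5 + V))
√(U + N(-186)) = √(-23012 + (-186)²*(-5 - 186)) = √(-23012 + 34596*(-191)) = √(-23012 - 6607836) = √(-6630848) = 152*I*√287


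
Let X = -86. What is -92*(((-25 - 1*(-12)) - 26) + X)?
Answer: 11500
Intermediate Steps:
-92*(((-25 - 1*(-12)) - 26) + X) = -92*(((-25 - 1*(-12)) - 26) - 86) = -92*(((-25 + 12) - 26) - 86) = -92*((-13 - 26) - 86) = -92*(-39 - 86) = -92*(-125) = 11500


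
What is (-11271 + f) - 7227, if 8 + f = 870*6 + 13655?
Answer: 369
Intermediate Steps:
f = 18867 (f = -8 + (870*6 + 13655) = -8 + (5220 + 13655) = -8 + 18875 = 18867)
(-11271 + f) - 7227 = (-11271 + 18867) - 7227 = 7596 - 7227 = 369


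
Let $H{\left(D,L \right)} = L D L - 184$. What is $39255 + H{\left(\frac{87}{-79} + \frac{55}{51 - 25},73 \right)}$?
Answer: $\frac{91352141}{2054} \approx 44475.0$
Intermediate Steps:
$H{\left(D,L \right)} = -184 + D L^{2}$ ($H{\left(D,L \right)} = D L L - 184 = D L^{2} - 184 = -184 + D L^{2}$)
$39255 + H{\left(\frac{87}{-79} + \frac{55}{51 - 25},73 \right)} = 39255 - \left(184 - \left(\frac{87}{-79} + \frac{55}{51 - 25}\right) 73^{2}\right) = 39255 - \left(184 - \left(87 \left(- \frac{1}{79}\right) + \frac{55}{51 - 25}\right) 5329\right) = 39255 - \left(184 - \left(- \frac{87}{79} + \frac{55}{26}\right) 5329\right) = 39255 + \left(-184 + \frac{2083}{2054} \cdot 5329\right) = 39255 + \left(-184 + \frac{11100307}{2054}\right) = 39255 + \frac{10722371}{2054} = \frac{91352141}{2054}$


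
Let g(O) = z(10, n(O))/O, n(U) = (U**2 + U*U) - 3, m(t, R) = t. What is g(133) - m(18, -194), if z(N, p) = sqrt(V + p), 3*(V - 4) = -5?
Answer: -18 + 26*sqrt(471)/399 ≈ -16.586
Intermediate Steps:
n(U) = -3 + 2*U**2 (n(U) = (U**2 + U**2) - 3 = 2*U**2 - 3 = -3 + 2*U**2)
V = 7/3 (V = 4 + (1/3)*(-5) = 4 - 5/3 = 7/3 ≈ 2.3333)
z(N, p) = sqrt(7/3 + p)
g(O) = sqrt(-6 + 18*O**2)/(3*O) (g(O) = (sqrt(21 + 9*(-3 + 2*O**2))/3)/O = (sqrt(21 + (-27 + 18*O**2))/3)/O = (sqrt(-6 + 18*O**2)/3)/O = sqrt(-6 + 18*O**2)/(3*O))
g(133) - m(18, -194) = (1/3)*sqrt(-6 + 18*133**2)/133 - 1*18 = (1/3)*(1/133)*sqrt(-6 + 18*17689) - 18 = (1/3)*(1/133)*sqrt(-6 + 318402) - 18 = (1/3)*(1/133)*sqrt(318396) - 18 = (1/3)*(1/133)*(26*sqrt(471)) - 18 = 26*sqrt(471)/399 - 18 = -18 + 26*sqrt(471)/399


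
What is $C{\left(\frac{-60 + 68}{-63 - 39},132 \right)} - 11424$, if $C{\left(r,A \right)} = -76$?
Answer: $-11500$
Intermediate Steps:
$C{\left(\frac{-60 + 68}{-63 - 39},132 \right)} - 11424 = -76 - 11424 = -11500$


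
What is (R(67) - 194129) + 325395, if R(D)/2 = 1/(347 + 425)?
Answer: 50668677/386 ≈ 1.3127e+5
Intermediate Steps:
R(D) = 1/386 (R(D) = 2/(347 + 425) = 2/772 = 2*(1/772) = 1/386)
(R(67) - 194129) + 325395 = (1/386 - 194129) + 325395 = -74933793/386 + 325395 = 50668677/386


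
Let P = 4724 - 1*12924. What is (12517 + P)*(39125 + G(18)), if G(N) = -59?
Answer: 168647922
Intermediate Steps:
P = -8200 (P = 4724 - 12924 = -8200)
(12517 + P)*(39125 + G(18)) = (12517 - 8200)*(39125 - 59) = 4317*39066 = 168647922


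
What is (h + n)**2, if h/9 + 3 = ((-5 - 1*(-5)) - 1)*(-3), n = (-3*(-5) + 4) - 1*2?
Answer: 289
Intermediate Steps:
n = 17 (n = (15 + 4) - 2 = 19 - 2 = 17)
h = 0 (h = -27 + 9*(((-5 - 1*(-5)) - 1)*(-3)) = -27 + 9*(((-5 + 5) - 1)*(-3)) = -27 + 9*((0 - 1)*(-3)) = -27 + 9*(-1*(-3)) = -27 + 9*3 = -27 + 27 = 0)
(h + n)**2 = (0 + 17)**2 = 17**2 = 289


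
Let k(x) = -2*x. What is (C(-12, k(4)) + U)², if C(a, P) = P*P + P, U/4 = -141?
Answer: 258064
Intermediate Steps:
U = -564 (U = 4*(-141) = -564)
C(a, P) = P + P² (C(a, P) = P² + P = P + P²)
(C(-12, k(4)) + U)² = ((-2*4)*(1 - 2*4) - 564)² = (-8*(1 - 8) - 564)² = (-8*(-7) - 564)² = (56 - 564)² = (-508)² = 258064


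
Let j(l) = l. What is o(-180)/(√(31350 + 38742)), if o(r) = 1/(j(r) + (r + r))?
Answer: -√1947/6308280 ≈ -6.9947e-6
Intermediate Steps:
o(r) = 1/(3*r) (o(r) = 1/(r + (r + r)) = 1/(r + 2*r) = 1/(3*r))
o(-180)/(√(31350 + 38742)) = ((⅓)/(-180))/(√(31350 + 38742)) = ((⅓)*(-1/180))/(√70092) = -√1947/11682/540 = -√1947/6308280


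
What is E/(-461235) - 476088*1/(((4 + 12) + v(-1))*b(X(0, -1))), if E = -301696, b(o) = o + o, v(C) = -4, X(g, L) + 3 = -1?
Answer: 9150725479/1844940 ≈ 4959.9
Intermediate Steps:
X(g, L) = -4 (X(g, L) = -3 - 1 = -4)
b(o) = 2*o
E/(-461235) - 476088*1/(((4 + 12) + v(-1))*b(X(0, -1))) = -301696/(-461235) - 476088*(-1/(8*((4 + 12) - 4))) = -301696*(-1/461235) - 476088*(-1/(8*(16 - 4))) = 301696/461235 - 476088/((-8*12)) = 301696/461235 - 476088/(-96) = 301696/461235 - 476088*(-1/96) = 301696/461235 + 19837/4 = 9150725479/1844940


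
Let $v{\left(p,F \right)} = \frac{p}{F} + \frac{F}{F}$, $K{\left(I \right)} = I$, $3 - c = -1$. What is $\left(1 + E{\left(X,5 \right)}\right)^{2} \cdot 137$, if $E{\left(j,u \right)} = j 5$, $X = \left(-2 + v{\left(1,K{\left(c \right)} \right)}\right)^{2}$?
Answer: $\frac{509777}{256} \approx 1991.3$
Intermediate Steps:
$c = 4$ ($c = 3 - -1 = 3 + 1 = 4$)
$v{\left(p,F \right)} = 1 + \frac{p}{F}$ ($v{\left(p,F \right)} = \frac{p}{F} + 1 = 1 + \frac{p}{F}$)
$X = \frac{9}{16}$ ($X = \left(-2 + \frac{4 + 1}{4}\right)^{2} = \left(-2 + \frac{1}{4} \cdot 5\right)^{2} = \left(-2 + \frac{5}{4}\right)^{2} = \left(- \frac{3}{4}\right)^{2} = \frac{9}{16} \approx 0.5625$)
$E{\left(j,u \right)} = 5 j$
$\left(1 + E{\left(X,5 \right)}\right)^{2} \cdot 137 = \left(1 + 5 \cdot \frac{9}{16}\right)^{2} \cdot 137 = \left(1 + \frac{45}{16}\right)^{2} \cdot 137 = \left(\frac{61}{16}\right)^{2} \cdot 137 = \frac{3721}{256} \cdot 137 = \frac{509777}{256}$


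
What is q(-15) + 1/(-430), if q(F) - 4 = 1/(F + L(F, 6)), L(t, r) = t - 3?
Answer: 56297/14190 ≈ 3.9674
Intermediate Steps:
L(t, r) = -3 + t
q(F) = 4 + 1/(-3 + 2*F) (q(F) = 4 + 1/(F + (-3 + F)) = 4 + 1/(-3 + 2*F))
q(-15) + 1/(-430) = (-11 + 8*(-15))/(-3 + 2*(-15)) + 1/(-430) = (-11 - 120)/(-3 - 30) - 1/430 = -131/(-33) - 1/430 = -1/33*(-131) - 1/430 = 131/33 - 1/430 = 56297/14190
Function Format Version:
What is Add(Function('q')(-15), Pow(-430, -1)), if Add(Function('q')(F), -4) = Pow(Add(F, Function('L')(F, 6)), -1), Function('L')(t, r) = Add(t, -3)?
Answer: Rational(56297, 14190) ≈ 3.9674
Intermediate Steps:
Function('L')(t, r) = Add(-3, t)
Function('q')(F) = Add(4, Pow(Add(-3, Mul(2, F)), -1)) (Function('q')(F) = Add(4, Pow(Add(F, Add(-3, F)), -1)) = Add(4, Pow(Add(-3, Mul(2, F)), -1)))
Add(Function('q')(-15), Pow(-430, -1)) = Add(Mul(Pow(Add(-3, Mul(2, -15)), -1), Add(-11, Mul(8, -15))), Pow(-430, -1)) = Add(Mul(Pow(Add(-3, -30), -1), Add(-11, -120)), Rational(-1, 430)) = Add(Mul(Pow(-33, -1), -131), Rational(-1, 430)) = Add(Mul(Rational(-1, 33), -131), Rational(-1, 430)) = Add(Rational(131, 33), Rational(-1, 430)) = Rational(56297, 14190)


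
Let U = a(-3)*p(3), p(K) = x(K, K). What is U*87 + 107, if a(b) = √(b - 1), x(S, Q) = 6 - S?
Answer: 107 + 522*I ≈ 107.0 + 522.0*I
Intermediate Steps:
p(K) = 6 - K
a(b) = √(-1 + b)
U = 6*I (U = √(-1 - 3)*(6 - 1*3) = √(-4)*(6 - 3) = (2*I)*3 = 6*I ≈ 6.0*I)
U*87 + 107 = (6*I)*87 + 107 = 522*I + 107 = 107 + 522*I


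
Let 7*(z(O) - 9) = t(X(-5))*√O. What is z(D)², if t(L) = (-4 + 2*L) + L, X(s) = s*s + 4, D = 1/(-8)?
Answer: 24863/392 + 747*I*√2/14 ≈ 63.426 + 75.458*I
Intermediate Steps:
D = -⅛ ≈ -0.12500
X(s) = 4 + s² (X(s) = s² + 4 = 4 + s²)
t(L) = -4 + 3*L
z(O) = 9 + 83*√O/7 (z(O) = 9 + ((-4 + 3*(4 + (-5)²))*√O)/7 = 9 + ((-4 + 3*(4 + 25))*√O)/7 = 9 + ((-4 + 3*29)*√O)/7 = 9 + ((-4 + 87)*√O)/7 = 9 + (83*√O)/7 = 9 + 83*√O/7)
z(D)² = (9 + 83*√(-⅛)/7)² = (9 + 83*(I*√2/4)/7)² = (9 + 83*I*√2/28)²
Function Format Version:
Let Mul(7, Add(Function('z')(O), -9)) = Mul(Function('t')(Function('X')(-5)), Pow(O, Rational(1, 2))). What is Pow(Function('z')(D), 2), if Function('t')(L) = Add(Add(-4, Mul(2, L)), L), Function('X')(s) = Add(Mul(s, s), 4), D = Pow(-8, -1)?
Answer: Add(Rational(24863, 392), Mul(Rational(747, 14), I, Pow(2, Rational(1, 2)))) ≈ Add(63.426, Mul(75.458, I))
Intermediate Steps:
D = Rational(-1, 8) ≈ -0.12500
Function('X')(s) = Add(4, Pow(s, 2)) (Function('X')(s) = Add(Pow(s, 2), 4) = Add(4, Pow(s, 2)))
Function('t')(L) = Add(-4, Mul(3, L))
Function('z')(O) = Add(9, Mul(Rational(83, 7), Pow(O, Rational(1, 2)))) (Function('z')(O) = Add(9, Mul(Rational(1, 7), Mul(Add(-4, Mul(3, Add(4, Pow(-5, 2)))), Pow(O, Rational(1, 2))))) = Add(9, Mul(Rational(1, 7), Mul(Add(-4, Mul(3, Add(4, 25))), Pow(O, Rational(1, 2))))) = Add(9, Mul(Rational(1, 7), Mul(Add(-4, Mul(3, 29)), Pow(O, Rational(1, 2))))) = Add(9, Mul(Rational(1, 7), Mul(Add(-4, 87), Pow(O, Rational(1, 2))))) = Add(9, Mul(Rational(1, 7), Mul(83, Pow(O, Rational(1, 2))))) = Add(9, Mul(Rational(83, 7), Pow(O, Rational(1, 2)))))
Pow(Function('z')(D), 2) = Pow(Add(9, Mul(Rational(83, 7), Pow(Rational(-1, 8), Rational(1, 2)))), 2) = Pow(Add(9, Mul(Rational(83, 7), Mul(Rational(1, 4), I, Pow(2, Rational(1, 2))))), 2) = Pow(Add(9, Mul(Rational(83, 28), I, Pow(2, Rational(1, 2)))), 2)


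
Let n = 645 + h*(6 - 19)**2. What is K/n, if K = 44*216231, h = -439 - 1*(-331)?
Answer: -3171388/5869 ≈ -540.36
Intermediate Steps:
h = -108 (h = -439 + 331 = -108)
n = -17607 (n = 645 - 108*(6 - 19)**2 = 645 - 108*(-13)**2 = 645 - 108*169 = 645 - 18252 = -17607)
K = 9514164
K/n = 9514164/(-17607) = 9514164*(-1/17607) = -3171388/5869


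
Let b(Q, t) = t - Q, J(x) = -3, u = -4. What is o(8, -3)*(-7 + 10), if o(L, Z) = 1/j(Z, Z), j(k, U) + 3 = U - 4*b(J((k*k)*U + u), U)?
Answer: -½ ≈ -0.50000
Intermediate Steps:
j(k, U) = -15 - 3*U (j(k, U) = -3 + (U - 4*(U - 1*(-3))) = -3 + (U - 4*(U + 3)) = -3 + (U - 4*(3 + U)) = -3 + (U + (-12 - 4*U)) = -3 + (-12 - 3*U) = -15 - 3*U)
o(L, Z) = 1/(-15 - 3*Z)
o(8, -3)*(-7 + 10) = (-1/(15 + 3*(-3)))*(-7 + 10) = -1/(15 - 9)*3 = -1/6*3 = -1*⅙*3 = -⅙*3 = -½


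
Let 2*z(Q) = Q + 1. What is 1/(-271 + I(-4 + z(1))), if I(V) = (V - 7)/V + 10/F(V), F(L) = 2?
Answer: -3/788 ≈ -0.0038071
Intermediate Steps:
z(Q) = ½ + Q/2 (z(Q) = (Q + 1)/2 = (1 + Q)/2 = ½ + Q/2)
I(V) = 5 + (-7 + V)/V (I(V) = (V - 7)/V + 10/2 = (-7 + V)/V + 10*(½) = (-7 + V)/V + 5 = 5 + (-7 + V)/V)
1/(-271 + I(-4 + z(1))) = 1/(-271 + (6 - 7/(-4 + (½ + (½)*1)))) = 1/(-271 + (6 - 7/(-4 + (½ + ½)))) = 1/(-271 + (6 - 7/(-4 + 1))) = 1/(-271 + (6 - 7/(-3))) = 1/(-271 + (6 - 7*(-⅓))) = 1/(-271 + (6 + 7/3)) = 1/(-271 + 25/3) = 1/(-788/3) = -3/788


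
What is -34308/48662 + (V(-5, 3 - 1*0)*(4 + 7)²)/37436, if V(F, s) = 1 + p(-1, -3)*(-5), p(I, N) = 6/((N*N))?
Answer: -278162827/390366564 ≈ -0.71257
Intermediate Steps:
p(I, N) = 6/N² (p(I, N) = 6/(N²) = 6/N²)
V(F, s) = -7/3 (V(F, s) = 1 + (6/(-3)²)*(-5) = 1 + (6*(⅑))*(-5) = 1 + (⅔)*(-5) = 1 - 10/3 = -7/3)
-34308/48662 + (V(-5, 3 - 1*0)*(4 + 7)²)/37436 = -34308/48662 - 7*(4 + 7)²/3/37436 = -34308*1/48662 - 7/3*11²*(1/37436) = -17154/24331 - 7/3*121*(1/37436) = -17154/24331 - 847/3*1/37436 = -17154/24331 - 121/16044 = -278162827/390366564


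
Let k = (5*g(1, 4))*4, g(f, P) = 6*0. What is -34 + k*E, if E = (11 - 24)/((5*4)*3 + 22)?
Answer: -34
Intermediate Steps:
g(f, P) = 0
k = 0 (k = (5*0)*4 = 0*4 = 0)
E = -13/82 (E = -13/(20*3 + 22) = -13/(60 + 22) = -13/82 ≈ -0.15854)
-34 + k*E = -34 + 0*(-13/82) = -34 + 0 = -34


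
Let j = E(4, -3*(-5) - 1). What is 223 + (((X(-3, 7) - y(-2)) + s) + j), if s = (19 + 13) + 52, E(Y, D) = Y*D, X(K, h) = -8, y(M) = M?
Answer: 357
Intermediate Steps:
E(Y, D) = D*Y
j = 56 (j = (-3*(-5) - 1)*4 = (15 - 1)*4 = 14*4 = 56)
s = 84 (s = 32 + 52 = 84)
223 + (((X(-3, 7) - y(-2)) + s) + j) = 223 + (((-8 - 1*(-2)) + 84) + 56) = 223 + (((-8 + 2) + 84) + 56) = 223 + ((-6 + 84) + 56) = 223 + (78 + 56) = 223 + 134 = 357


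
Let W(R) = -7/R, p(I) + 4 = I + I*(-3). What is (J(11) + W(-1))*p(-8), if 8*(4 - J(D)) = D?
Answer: 231/2 ≈ 115.50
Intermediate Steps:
J(D) = 4 - D/8
p(I) = -4 - 2*I (p(I) = -4 + (I + I*(-3)) = -4 + (I - 3*I) = -4 - 2*I)
(J(11) + W(-1))*p(-8) = ((4 - 1/8*11) - 7/(-1))*(-4 - 2*(-8)) = ((4 - 11/8) - 7*(-1))*(-4 + 16) = (21/8 + 7)*12 = (77/8)*12 = 231/2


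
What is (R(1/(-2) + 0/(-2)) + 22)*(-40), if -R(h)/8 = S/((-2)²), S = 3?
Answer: -640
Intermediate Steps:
R(h) = -6 (R(h) = -24/((-2)²) = -24/4 = -8*¾ = -6)
(R(1/(-2) + 0/(-2)) + 22)*(-40) = (-6 + 22)*(-40) = 16*(-40) = -640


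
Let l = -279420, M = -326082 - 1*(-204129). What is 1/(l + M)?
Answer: -1/401373 ≈ -2.4914e-6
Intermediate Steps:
M = -121953 (M = -326082 + 204129 = -121953)
1/(l + M) = 1/(-279420 - 121953) = 1/(-401373) = -1/401373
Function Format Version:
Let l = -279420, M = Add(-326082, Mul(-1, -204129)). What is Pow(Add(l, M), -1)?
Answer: Rational(-1, 401373) ≈ -2.4914e-6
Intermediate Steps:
M = -121953 (M = Add(-326082, 204129) = -121953)
Pow(Add(l, M), -1) = Pow(Add(-279420, -121953), -1) = Pow(-401373, -1) = Rational(-1, 401373)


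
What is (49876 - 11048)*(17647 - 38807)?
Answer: -821600480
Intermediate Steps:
(49876 - 11048)*(17647 - 38807) = 38828*(-21160) = -821600480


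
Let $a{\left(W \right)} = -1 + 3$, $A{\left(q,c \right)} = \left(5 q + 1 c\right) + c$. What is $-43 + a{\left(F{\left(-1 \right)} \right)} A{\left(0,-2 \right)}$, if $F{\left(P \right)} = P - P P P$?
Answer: $-51$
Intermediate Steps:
$A{\left(q,c \right)} = 2 c + 5 q$ ($A{\left(q,c \right)} = \left(5 q + c\right) + c = \left(c + 5 q\right) + c = 2 c + 5 q$)
$F{\left(P \right)} = P - P^{3}$ ($F{\left(P \right)} = P - P^{2} P = P - P^{3}$)
$a{\left(W \right)} = 2$
$-43 + a{\left(F{\left(-1 \right)} \right)} A{\left(0,-2 \right)} = -43 + 2 \left(2 \left(-2\right) + 5 \cdot 0\right) = -43 + 2 \left(-4 + 0\right) = -43 + 2 \left(-4\right) = -43 - 8 = -51$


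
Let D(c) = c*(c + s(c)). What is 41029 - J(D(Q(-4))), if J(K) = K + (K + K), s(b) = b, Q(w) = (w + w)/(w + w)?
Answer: 41023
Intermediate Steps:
Q(w) = 1 (Q(w) = (2*w)/((2*w)) = (2*w)*(1/(2*w)) = 1)
D(c) = 2*c² (D(c) = c*(c + c) = c*(2*c) = 2*c²)
J(K) = 3*K (J(K) = K + 2*K = 3*K)
41029 - J(D(Q(-4))) = 41029 - 3*2*1² = 41029 - 3*2*1 = 41029 - 3*2 = 41029 - 1*6 = 41029 - 6 = 41023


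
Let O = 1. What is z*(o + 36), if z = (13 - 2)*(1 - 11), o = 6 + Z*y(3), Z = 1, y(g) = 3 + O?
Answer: -5060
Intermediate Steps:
y(g) = 4 (y(g) = 3 + 1 = 4)
o = 10 (o = 6 + 1*4 = 6 + 4 = 10)
z = -110 (z = 11*(-10) = -110)
z*(o + 36) = -110*(10 + 36) = -110*46 = -5060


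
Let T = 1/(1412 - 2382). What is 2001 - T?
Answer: 1940971/970 ≈ 2001.0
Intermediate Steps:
T = -1/970 (T = 1/(-970) = -1/970 ≈ -0.0010309)
2001 - T = 2001 - 1*(-1/970) = 2001 + 1/970 = 1940971/970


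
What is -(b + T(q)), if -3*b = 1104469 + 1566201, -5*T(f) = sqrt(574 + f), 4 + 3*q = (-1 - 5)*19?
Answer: 2670670/3 + 2*sqrt(1203)/15 ≈ 8.9023e+5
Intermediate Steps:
q = -118/3 (q = -4/3 + ((-1 - 5)*19)/3 = -4/3 + (-6*19)/3 = -4/3 + (1/3)*(-114) = -4/3 - 38 = -118/3 ≈ -39.333)
T(f) = -sqrt(574 + f)/5
b = -2670670/3 (b = -(1104469 + 1566201)/3 = -1/3*2670670 = -2670670/3 ≈ -8.9022e+5)
-(b + T(q)) = -(-2670670/3 - sqrt(574 - 118/3)/5) = -(-2670670/3 - 2*sqrt(1203)/15) = 2670670/3 + 2*sqrt(1203)/15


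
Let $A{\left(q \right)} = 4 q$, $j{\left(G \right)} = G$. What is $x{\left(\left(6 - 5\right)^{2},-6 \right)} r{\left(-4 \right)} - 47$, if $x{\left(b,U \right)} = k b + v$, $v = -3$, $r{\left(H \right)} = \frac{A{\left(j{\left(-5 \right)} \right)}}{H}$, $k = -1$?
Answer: $-67$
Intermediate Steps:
$r{\left(H \right)} = - \frac{20}{H}$ ($r{\left(H \right)} = \frac{4 \left(-5\right)}{H} = - \frac{20}{H}$)
$x{\left(b,U \right)} = -3 - b$ ($x{\left(b,U \right)} = - b - 3 = -3 - b$)
$x{\left(\left(6 - 5\right)^{2},-6 \right)} r{\left(-4 \right)} - 47 = \left(-3 - \left(6 - 5\right)^{2}\right) \left(- \frac{20}{-4}\right) - 47 = \left(-3 - 1^{2}\right) \left(\left(-20\right) \left(- \frac{1}{4}\right)\right) - 47 = \left(-3 - 1\right) 5 - 47 = \left(-4\right) 5 - 47 = -20 - 47 = -67$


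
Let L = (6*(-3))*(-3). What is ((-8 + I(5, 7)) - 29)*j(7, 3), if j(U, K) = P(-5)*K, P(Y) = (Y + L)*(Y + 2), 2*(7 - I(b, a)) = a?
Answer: 29547/2 ≈ 14774.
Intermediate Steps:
L = 54 (L = -18*(-3) = 54)
I(b, a) = 7 - a/2
P(Y) = (2 + Y)*(54 + Y) (P(Y) = (Y + 54)*(Y + 2) = (54 + Y)*(2 + Y) = (2 + Y)*(54 + Y))
j(U, K) = -147*K (j(U, K) = (108 + (-5)**2 + 56*(-5))*K = (108 + 25 - 280)*K = -147*K)
((-8 + I(5, 7)) - 29)*j(7, 3) = ((-8 + (7 - 1/2*7)) - 29)*(-147*3) = ((-8 + (7 - 7/2)) - 29)*(-441) = ((-8 + 7/2) - 29)*(-441) = (-9/2 - 29)*(-441) = -67/2*(-441) = 29547/2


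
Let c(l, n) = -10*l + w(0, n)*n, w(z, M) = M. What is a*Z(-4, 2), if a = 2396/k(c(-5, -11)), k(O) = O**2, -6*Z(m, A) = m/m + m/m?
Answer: -2396/87723 ≈ -0.027313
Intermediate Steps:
Z(m, A) = -1/3 (Z(m, A) = -(m/m + m/m)/6 = -(1 + 1)/6 = -1/6*2 = -1/3)
c(l, n) = n**2 - 10*l (c(l, n) = -10*l + n*n = -10*l + n**2 = n**2 - 10*l)
a = 2396/29241 (a = 2396/(((-11)**2 - 10*(-5))**2) = 2396/((121 + 50)**2) = 2396/(171**2) = 2396/29241 ≈ 0.081940)
a*Z(-4, 2) = (2396/29241)*(-1/3) = -2396/87723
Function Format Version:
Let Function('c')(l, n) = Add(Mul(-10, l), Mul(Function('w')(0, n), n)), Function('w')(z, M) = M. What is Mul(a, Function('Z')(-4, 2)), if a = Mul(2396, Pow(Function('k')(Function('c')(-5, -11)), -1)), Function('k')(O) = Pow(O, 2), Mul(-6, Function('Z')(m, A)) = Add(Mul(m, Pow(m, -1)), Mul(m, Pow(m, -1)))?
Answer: Rational(-2396, 87723) ≈ -0.027313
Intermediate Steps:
Function('Z')(m, A) = Rational(-1, 3) (Function('Z')(m, A) = Mul(Rational(-1, 6), Add(Mul(m, Pow(m, -1)), Mul(m, Pow(m, -1)))) = Mul(Rational(-1, 6), Add(1, 1)) = Mul(Rational(-1, 6), 2) = Rational(-1, 3))
Function('c')(l, n) = Add(Pow(n, 2), Mul(-10, l)) (Function('c')(l, n) = Add(Mul(-10, l), Mul(n, n)) = Add(Mul(-10, l), Pow(n, 2)) = Add(Pow(n, 2), Mul(-10, l)))
a = Rational(2396, 29241) (a = Mul(2396, Pow(Pow(Add(Pow(-11, 2), Mul(-10, -5)), 2), -1)) = Mul(2396, Pow(Pow(Add(121, 50), 2), -1)) = Mul(2396, Pow(Pow(171, 2), -1)) = Mul(2396, Pow(29241, -1)) = Mul(2396, Rational(1, 29241)) = Rational(2396, 29241) ≈ 0.081940)
Mul(a, Function('Z')(-4, 2)) = Mul(Rational(2396, 29241), Rational(-1, 3)) = Rational(-2396, 87723)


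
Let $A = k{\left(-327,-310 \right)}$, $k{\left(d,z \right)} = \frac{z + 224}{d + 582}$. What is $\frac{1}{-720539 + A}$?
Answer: $- \frac{255}{183737531} \approx -1.3878 \cdot 10^{-6}$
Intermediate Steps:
$k{\left(d,z \right)} = \frac{224 + z}{582 + d}$
$A = - \frac{86}{255}$ ($A = \frac{224 - 310}{582 - 327} = \frac{1}{255} \left(-86\right) = - \frac{86}{255} \approx -0.33726$)
$\frac{1}{-720539 + A} = \frac{1}{-720539 - \frac{86}{255}} = \frac{1}{- \frac{183737531}{255}} = - \frac{255}{183737531}$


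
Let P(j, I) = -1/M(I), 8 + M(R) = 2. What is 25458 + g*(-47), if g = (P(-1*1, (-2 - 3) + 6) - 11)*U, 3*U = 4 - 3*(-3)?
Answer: 497959/18 ≈ 27664.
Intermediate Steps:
M(R) = -6 (M(R) = -8 + 2 = -6)
U = 13/3 (U = (4 - 3*(-3))/3 = (4 - 1*(-9))/3 = (4 + 9)/3 = (⅓)*13 = 13/3 ≈ 4.3333)
P(j, I) = ⅙ (P(j, I) = -1/(-6) = -1*(-⅙) = ⅙)
g = -845/18 (g = (⅙ - 11)*(13/3) = -65/6*13/3 = -845/18 ≈ -46.944)
25458 + g*(-47) = 25458 - 845/18*(-47) = 25458 + 39715/18 = 497959/18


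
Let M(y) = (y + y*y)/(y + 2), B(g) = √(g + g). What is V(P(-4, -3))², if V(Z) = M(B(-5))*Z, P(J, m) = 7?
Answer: 245*(-9*I - 2*√10)/(2*√10 + 3*I) ≈ -335.0 - 189.74*I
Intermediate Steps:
B(g) = √2*√g (B(g) = √(2*g) = √2*√g)
M(y) = (y + y²)/(2 + y)
V(Z) = I*Z*√10*(1 + I*√10)/(2 + I*√10) (V(Z) = ((√2*√(-5))*(1 + √2*√(-5))/(2 + √2*√(-5)))*Z = ((√2*(I*√5))*(1 + √2*(I*√5))/(2 + √2*(I*√5)))*Z = ((I*√10)*(1 + I*√10)/(2 + I*√10))*Z = (I*√10*(1 + I*√10)/(2 + I*√10))*Z = I*Z*√10*(1 + I*√10)/(2 + I*√10))
V(P(-4, -3))² = (7*(√10 + 10*I)/(√10 - 2*I))² = 49*(√10 + 10*I)²/(√10 - 2*I)²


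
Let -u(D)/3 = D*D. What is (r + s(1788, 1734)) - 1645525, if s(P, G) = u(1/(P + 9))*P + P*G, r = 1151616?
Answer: 935208706287/358801 ≈ 2.6065e+6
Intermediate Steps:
u(D) = -3*D**2 (u(D) = -3*D*D = -3*D**2)
s(P, G) = G*P - 3*P/(9 + P)**2 (s(P, G) = (-3/(P + 9)**2)*P + P*G = (-3/(9 + P)**2)*P + G*P = -3*P/(9 + P)**2 + G*P = G*P - 3*P/(9 + P)**2)
(r + s(1788, 1734)) - 1645525 = (1151616 + (1734*1788 - 3*1788/(9 + 1788)**2)) - 1645525 = (1151616 + (3100392 - 3*1788/1797**2)) - 1645525 = (1151616 + (3100392 - 3*1788*1/3229209)) - 1645525 = (1151616 + (3100392 - 596/358801)) - 1645525 = (1151616 + 1112423749396/358801) - 1645525 = 1525624721812/358801 - 1645525 = 935208706287/358801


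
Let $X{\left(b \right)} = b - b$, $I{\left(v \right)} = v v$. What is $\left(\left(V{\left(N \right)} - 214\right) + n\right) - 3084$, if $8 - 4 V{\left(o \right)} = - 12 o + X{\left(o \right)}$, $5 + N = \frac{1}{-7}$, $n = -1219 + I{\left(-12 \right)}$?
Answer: $- \frac{30705}{7} \approx -4386.4$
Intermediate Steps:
$I{\left(v \right)} = v^{2}$
$X{\left(b \right)} = 0$
$n = -1075$ ($n = -1219 + \left(-12\right)^{2} = -1219 + 144 = -1075$)
$N = - \frac{36}{7}$ ($N = -5 + \frac{1}{-7} = -5 - \frac{1}{7} = - \frac{36}{7} \approx -5.1429$)
$V{\left(o \right)} = 2 + 3 o$ ($V{\left(o \right)} = 2 - \frac{- 12 o + 0}{4} = 2 - \frac{\left(-12\right) o}{4} = 2 + 3 o$)
$\left(\left(V{\left(N \right)} - 214\right) + n\right) - 3084 = \left(\left(\left(2 + 3 \left(- \frac{36}{7}\right)\right) - 214\right) - 1075\right) - 3084 = \left(\left(\left(2 - \frac{108}{7}\right) - 214\right) - 1075\right) - 3084 = \left(\left(- \frac{94}{7} - 214\right) - 1075\right) - 3084 = \left(- \frac{1592}{7} - 1075\right) - 3084 = - \frac{9117}{7} - 3084 = - \frac{30705}{7}$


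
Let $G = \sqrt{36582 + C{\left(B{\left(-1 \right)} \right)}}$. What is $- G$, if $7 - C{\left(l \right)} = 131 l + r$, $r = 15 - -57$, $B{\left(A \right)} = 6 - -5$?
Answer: $- 2 \sqrt{8769} \approx -187.29$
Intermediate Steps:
$B{\left(A \right)} = 11$ ($B{\left(A \right)} = 6 + 5 = 11$)
$r = 72$ ($r = 15 + 57 = 72$)
$C{\left(l \right)} = -65 - 131 l$ ($C{\left(l \right)} = 7 - \left(131 l + 72\right) = 7 - \left(72 + 131 l\right) = -65 - 131 l$)
$G = 2 \sqrt{8769}$ ($G = \sqrt{36582 - 1506} = \sqrt{35076} = 2 \sqrt{8769} \approx 187.29$)
$- G = - 2 \sqrt{8769}$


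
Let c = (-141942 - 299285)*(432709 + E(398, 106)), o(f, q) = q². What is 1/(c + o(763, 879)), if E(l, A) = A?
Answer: -1/190968891364 ≈ -5.2365e-12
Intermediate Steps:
c = -190969664005 (c = (-141942 - 299285)*(432709 + 106) = -441227*432815 = -190969664005)
1/(c + o(763, 879)) = 1/(-190969664005 + 879²) = 1/(-190969664005 + 772641) = 1/(-190968891364) = -1/190968891364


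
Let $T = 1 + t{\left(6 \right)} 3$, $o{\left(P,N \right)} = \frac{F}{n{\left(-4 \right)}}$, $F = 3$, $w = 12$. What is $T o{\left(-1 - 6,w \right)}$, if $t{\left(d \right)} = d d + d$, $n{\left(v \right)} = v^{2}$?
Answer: $\frac{381}{16} \approx 23.813$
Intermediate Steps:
$t{\left(d \right)} = d + d^{2}$ ($t{\left(d \right)} = d^{2} + d = d + d^{2}$)
$o{\left(P,N \right)} = \frac{3}{16}$ ($o{\left(P,N \right)} = \frac{3}{\left(-4\right)^{2}} = \frac{3}{16}$)
$T = 127$ ($T = 1 + 6 \left(1 + 6\right) 3 = 1 + 6 \cdot 7 \cdot 3 = 1 + 42 \cdot 3 = 1 + 126 = 127$)
$T o{\left(-1 - 6,w \right)} = 127 \cdot \frac{3}{16} = \frac{381}{16}$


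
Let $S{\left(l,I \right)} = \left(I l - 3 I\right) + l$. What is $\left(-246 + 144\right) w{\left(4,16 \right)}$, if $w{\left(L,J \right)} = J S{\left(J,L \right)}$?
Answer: $-110976$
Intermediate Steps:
$S{\left(l,I \right)} = l - 3 I + I l$ ($S{\left(l,I \right)} = \left(- 3 I + I l\right) + l = l - 3 I + I l$)
$w{\left(L,J \right)} = J \left(J - 3 L + J L\right)$ ($w{\left(L,J \right)} = J \left(J - 3 L + L J\right) = J \left(J - 3 L + J L\right)$)
$\left(-246 + 144\right) w{\left(4,16 \right)} = \left(-246 + 144\right) 16 \left(16 - 12 + 16 \cdot 4\right) = - 102 \cdot 16 \left(16 - 12 + 64\right) = - 102 \cdot 16 \cdot 68 = \left(-102\right) 1088 = -110976$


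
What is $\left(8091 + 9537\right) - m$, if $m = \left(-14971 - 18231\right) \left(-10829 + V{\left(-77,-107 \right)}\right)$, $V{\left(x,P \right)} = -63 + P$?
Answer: $-365171170$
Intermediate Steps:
$m = 365188798$ ($m = \left(-14971 - 18231\right) \left(-10829 - 170\right) = - 33202 \left(-10829 - 170\right) = \left(-33202\right) \left(-10999\right) = 365188798$)
$\left(8091 + 9537\right) - m = \left(8091 + 9537\right) - 365188798 = 17628 - 365188798 = -365171170$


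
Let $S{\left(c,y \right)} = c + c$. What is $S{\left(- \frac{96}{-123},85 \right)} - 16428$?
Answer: $- \frac{673484}{41} \approx -16426.0$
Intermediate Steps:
$S{\left(c,y \right)} = 2 c$
$S{\left(- \frac{96}{-123},85 \right)} - 16428 = 2 \left(- \frac{96}{-123}\right) - 16428 = 2 \left(\left(-96\right) \left(- \frac{1}{123}\right)\right) - 16428 = 2 \cdot \frac{32}{41} - 16428 = \frac{64}{41} - 16428 = - \frac{673484}{41}$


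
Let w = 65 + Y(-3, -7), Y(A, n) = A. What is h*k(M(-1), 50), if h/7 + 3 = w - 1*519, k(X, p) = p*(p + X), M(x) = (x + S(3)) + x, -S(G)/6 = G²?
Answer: 966000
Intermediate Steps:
S(G) = -6*G²
w = 62 (w = 65 - 3 = 62)
M(x) = -54 + 2*x (M(x) = (x - 6*3²) + x = (x - 6*9) + x = (x - 54) + x = (-54 + x) + x = -54 + 2*x)
k(X, p) = p*(X + p)
h = -3220 (h = -21 + 7*(62 - 1*519) = -21 + 7*(62 - 519) = -21 + 7*(-457) = -21 - 3199 = -3220)
h*k(M(-1), 50) = -161000*((-54 + 2*(-1)) + 50) = -161000*((-54 - 2) + 50) = -161000*(-56 + 50) = -161000*(-6) = -3220*(-300) = 966000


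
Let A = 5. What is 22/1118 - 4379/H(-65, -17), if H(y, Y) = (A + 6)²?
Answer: -2446530/67639 ≈ -36.170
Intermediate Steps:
H(y, Y) = 121 (H(y, Y) = (5 + 6)² = 11² = 121)
22/1118 - 4379/H(-65, -17) = 22/1118 - 4379/121 = 22*(1/1118) - 4379*1/121 = 11/559 - 4379/121 = -2446530/67639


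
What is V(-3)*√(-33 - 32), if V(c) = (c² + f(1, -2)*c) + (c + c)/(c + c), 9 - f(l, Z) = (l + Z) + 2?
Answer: -14*I*√65 ≈ -112.87*I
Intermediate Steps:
f(l, Z) = 7 - Z - l (f(l, Z) = 9 - ((l + Z) + 2) = 9 - ((Z + l) + 2) = 9 - (2 + Z + l) = 9 + (-2 - Z - l) = 7 - Z - l)
V(c) = 1 + c² + 8*c (V(c) = (c² + (7 - 1*(-2) - 1*1)*c) + (c + c)/(c + c) = (c² + (7 + 2 - 1)*c) + (2*c)/((2*c)) = (c² + 8*c) + (2*c)*(1/(2*c)) = (c² + 8*c) + 1 = 1 + c² + 8*c)
V(-3)*√(-33 - 32) = (1 + (-3)² + 8*(-3))*√(-33 - 32) = (1 + 9 - 24)*√(-65) = -14*I*√65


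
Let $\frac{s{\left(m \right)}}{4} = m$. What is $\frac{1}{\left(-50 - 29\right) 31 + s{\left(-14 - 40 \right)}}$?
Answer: $- \frac{1}{2665} \approx -0.00037523$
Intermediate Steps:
$s{\left(m \right)} = 4 m$
$\frac{1}{\left(-50 - 29\right) 31 + s{\left(-14 - 40 \right)}} = \frac{1}{\left(-50 - 29\right) 31 + 4 \left(-14 - 40\right)} = \frac{1}{\left(-79\right) 31 + 4 \left(-54\right)} = \frac{1}{-2449 - 216} = \frac{1}{-2665} = - \frac{1}{2665}$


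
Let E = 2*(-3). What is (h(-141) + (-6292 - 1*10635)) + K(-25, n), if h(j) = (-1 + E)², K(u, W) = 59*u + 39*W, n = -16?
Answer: -18977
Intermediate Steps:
E = -6
K(u, W) = 39*W + 59*u
h(j) = 49 (h(j) = (-1 - 6)² = (-7)² = 49)
(h(-141) + (-6292 - 1*10635)) + K(-25, n) = (49 + (-6292 - 1*10635)) + (39*(-16) + 59*(-25)) = (49 + (-6292 - 10635)) + (-624 - 1475) = (49 - 16927) - 2099 = -16878 - 2099 = -18977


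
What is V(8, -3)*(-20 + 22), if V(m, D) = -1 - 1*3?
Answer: -8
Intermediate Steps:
V(m, D) = -4 (V(m, D) = -1 - 3 = -4)
V(8, -3)*(-20 + 22) = -4*(-20 + 22) = -4*2 = -8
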